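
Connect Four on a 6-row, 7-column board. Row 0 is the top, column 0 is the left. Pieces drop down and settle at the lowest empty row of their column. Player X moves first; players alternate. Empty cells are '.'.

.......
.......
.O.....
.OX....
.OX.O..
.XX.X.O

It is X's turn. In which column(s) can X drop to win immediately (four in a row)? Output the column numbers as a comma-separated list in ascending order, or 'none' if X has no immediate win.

col 0: drop X → no win
col 1: drop X → no win
col 2: drop X → WIN!
col 3: drop X → WIN!
col 4: drop X → no win
col 5: drop X → no win
col 6: drop X → no win

Answer: 2,3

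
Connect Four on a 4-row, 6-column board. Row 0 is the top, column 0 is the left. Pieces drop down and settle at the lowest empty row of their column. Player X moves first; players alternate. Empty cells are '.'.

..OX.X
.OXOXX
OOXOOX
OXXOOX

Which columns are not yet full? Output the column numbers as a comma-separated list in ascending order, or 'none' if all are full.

col 0: top cell = '.' → open
col 1: top cell = '.' → open
col 2: top cell = 'O' → FULL
col 3: top cell = 'X' → FULL
col 4: top cell = '.' → open
col 5: top cell = 'X' → FULL

Answer: 0,1,4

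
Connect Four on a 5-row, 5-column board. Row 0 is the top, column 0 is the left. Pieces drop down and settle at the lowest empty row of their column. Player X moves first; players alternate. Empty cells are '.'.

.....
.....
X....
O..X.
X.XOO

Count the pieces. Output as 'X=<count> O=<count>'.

X=4 O=3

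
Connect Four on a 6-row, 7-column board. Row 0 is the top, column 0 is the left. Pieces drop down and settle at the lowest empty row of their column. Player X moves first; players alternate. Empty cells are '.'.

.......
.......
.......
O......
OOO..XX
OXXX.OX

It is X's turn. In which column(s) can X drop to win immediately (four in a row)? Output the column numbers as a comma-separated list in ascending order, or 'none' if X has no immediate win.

col 0: drop X → no win
col 1: drop X → no win
col 2: drop X → no win
col 3: drop X → no win
col 4: drop X → WIN!
col 5: drop X → no win
col 6: drop X → no win

Answer: 4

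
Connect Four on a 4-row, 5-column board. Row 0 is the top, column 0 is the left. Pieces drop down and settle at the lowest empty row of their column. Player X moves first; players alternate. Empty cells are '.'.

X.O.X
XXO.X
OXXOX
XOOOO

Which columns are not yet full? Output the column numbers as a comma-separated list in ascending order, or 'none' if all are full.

col 0: top cell = 'X' → FULL
col 1: top cell = '.' → open
col 2: top cell = 'O' → FULL
col 3: top cell = '.' → open
col 4: top cell = 'X' → FULL

Answer: 1,3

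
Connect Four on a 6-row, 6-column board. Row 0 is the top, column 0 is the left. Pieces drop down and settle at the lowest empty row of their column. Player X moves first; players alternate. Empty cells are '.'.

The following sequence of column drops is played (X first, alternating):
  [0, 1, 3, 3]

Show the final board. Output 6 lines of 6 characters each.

Answer: ......
......
......
......
...O..
XO.X..

Derivation:
Move 1: X drops in col 0, lands at row 5
Move 2: O drops in col 1, lands at row 5
Move 3: X drops in col 3, lands at row 5
Move 4: O drops in col 3, lands at row 4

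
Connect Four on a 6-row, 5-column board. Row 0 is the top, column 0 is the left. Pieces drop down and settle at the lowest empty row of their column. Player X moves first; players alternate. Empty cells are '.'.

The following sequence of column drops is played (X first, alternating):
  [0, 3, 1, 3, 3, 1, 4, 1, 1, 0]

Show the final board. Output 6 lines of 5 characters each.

Move 1: X drops in col 0, lands at row 5
Move 2: O drops in col 3, lands at row 5
Move 3: X drops in col 1, lands at row 5
Move 4: O drops in col 3, lands at row 4
Move 5: X drops in col 3, lands at row 3
Move 6: O drops in col 1, lands at row 4
Move 7: X drops in col 4, lands at row 5
Move 8: O drops in col 1, lands at row 3
Move 9: X drops in col 1, lands at row 2
Move 10: O drops in col 0, lands at row 4

Answer: .....
.....
.X...
.O.X.
OO.O.
XX.OX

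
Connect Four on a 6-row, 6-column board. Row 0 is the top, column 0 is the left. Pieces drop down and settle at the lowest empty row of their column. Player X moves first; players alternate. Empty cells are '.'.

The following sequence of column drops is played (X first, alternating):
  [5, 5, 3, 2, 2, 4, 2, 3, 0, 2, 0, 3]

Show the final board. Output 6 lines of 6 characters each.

Answer: ......
......
..O...
..XO..
X.XO.O
X.OXOX

Derivation:
Move 1: X drops in col 5, lands at row 5
Move 2: O drops in col 5, lands at row 4
Move 3: X drops in col 3, lands at row 5
Move 4: O drops in col 2, lands at row 5
Move 5: X drops in col 2, lands at row 4
Move 6: O drops in col 4, lands at row 5
Move 7: X drops in col 2, lands at row 3
Move 8: O drops in col 3, lands at row 4
Move 9: X drops in col 0, lands at row 5
Move 10: O drops in col 2, lands at row 2
Move 11: X drops in col 0, lands at row 4
Move 12: O drops in col 3, lands at row 3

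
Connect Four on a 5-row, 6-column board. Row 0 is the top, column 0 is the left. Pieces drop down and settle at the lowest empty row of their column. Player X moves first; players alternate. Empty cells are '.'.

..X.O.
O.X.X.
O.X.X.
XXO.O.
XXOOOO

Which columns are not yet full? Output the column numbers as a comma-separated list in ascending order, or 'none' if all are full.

Answer: 0,1,3,5

Derivation:
col 0: top cell = '.' → open
col 1: top cell = '.' → open
col 2: top cell = 'X' → FULL
col 3: top cell = '.' → open
col 4: top cell = 'O' → FULL
col 5: top cell = '.' → open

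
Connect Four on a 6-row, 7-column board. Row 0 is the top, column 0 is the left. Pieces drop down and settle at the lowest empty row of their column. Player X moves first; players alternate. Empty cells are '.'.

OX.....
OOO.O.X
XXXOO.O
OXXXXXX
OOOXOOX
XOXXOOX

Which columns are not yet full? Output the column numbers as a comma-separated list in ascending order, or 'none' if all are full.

Answer: 2,3,4,5,6

Derivation:
col 0: top cell = 'O' → FULL
col 1: top cell = 'X' → FULL
col 2: top cell = '.' → open
col 3: top cell = '.' → open
col 4: top cell = '.' → open
col 5: top cell = '.' → open
col 6: top cell = '.' → open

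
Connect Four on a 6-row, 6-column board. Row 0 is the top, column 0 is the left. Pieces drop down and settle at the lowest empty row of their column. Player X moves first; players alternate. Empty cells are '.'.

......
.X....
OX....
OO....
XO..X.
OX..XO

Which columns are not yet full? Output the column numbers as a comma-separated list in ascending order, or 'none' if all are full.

Answer: 0,1,2,3,4,5

Derivation:
col 0: top cell = '.' → open
col 1: top cell = '.' → open
col 2: top cell = '.' → open
col 3: top cell = '.' → open
col 4: top cell = '.' → open
col 5: top cell = '.' → open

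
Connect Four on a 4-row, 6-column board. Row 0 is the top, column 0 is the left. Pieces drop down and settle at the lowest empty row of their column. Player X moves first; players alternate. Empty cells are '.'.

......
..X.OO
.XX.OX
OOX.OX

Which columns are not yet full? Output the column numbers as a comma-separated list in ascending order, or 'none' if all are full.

Answer: 0,1,2,3,4,5

Derivation:
col 0: top cell = '.' → open
col 1: top cell = '.' → open
col 2: top cell = '.' → open
col 3: top cell = '.' → open
col 4: top cell = '.' → open
col 5: top cell = '.' → open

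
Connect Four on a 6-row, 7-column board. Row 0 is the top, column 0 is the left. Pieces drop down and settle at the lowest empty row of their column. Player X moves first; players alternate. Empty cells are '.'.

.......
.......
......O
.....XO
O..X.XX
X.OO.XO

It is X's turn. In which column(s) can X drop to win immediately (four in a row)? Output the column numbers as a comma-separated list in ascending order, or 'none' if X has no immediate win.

Answer: 5

Derivation:
col 0: drop X → no win
col 1: drop X → no win
col 2: drop X → no win
col 3: drop X → no win
col 4: drop X → no win
col 5: drop X → WIN!
col 6: drop X → no win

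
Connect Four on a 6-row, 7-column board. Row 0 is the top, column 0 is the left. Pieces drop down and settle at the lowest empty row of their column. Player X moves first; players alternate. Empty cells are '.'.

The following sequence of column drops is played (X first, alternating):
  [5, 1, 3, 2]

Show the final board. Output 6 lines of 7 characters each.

Answer: .......
.......
.......
.......
.......
.OOX.X.

Derivation:
Move 1: X drops in col 5, lands at row 5
Move 2: O drops in col 1, lands at row 5
Move 3: X drops in col 3, lands at row 5
Move 4: O drops in col 2, lands at row 5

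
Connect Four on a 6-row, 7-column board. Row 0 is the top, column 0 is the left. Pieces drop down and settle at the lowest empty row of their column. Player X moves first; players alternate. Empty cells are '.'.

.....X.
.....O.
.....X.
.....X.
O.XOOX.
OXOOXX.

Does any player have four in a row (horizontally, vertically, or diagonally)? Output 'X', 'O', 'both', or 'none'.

X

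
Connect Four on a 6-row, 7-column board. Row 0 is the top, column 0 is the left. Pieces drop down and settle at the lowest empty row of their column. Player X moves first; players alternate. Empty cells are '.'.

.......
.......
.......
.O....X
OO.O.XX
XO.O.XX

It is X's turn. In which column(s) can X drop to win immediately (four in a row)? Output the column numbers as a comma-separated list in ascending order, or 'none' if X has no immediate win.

col 0: drop X → no win
col 1: drop X → no win
col 2: drop X → no win
col 3: drop X → no win
col 4: drop X → no win
col 5: drop X → no win
col 6: drop X → WIN!

Answer: 6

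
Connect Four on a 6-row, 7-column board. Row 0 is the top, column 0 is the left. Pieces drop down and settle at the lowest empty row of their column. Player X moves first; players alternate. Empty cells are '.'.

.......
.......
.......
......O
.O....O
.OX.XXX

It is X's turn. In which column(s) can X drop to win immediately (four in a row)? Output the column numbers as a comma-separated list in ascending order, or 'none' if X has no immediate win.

col 0: drop X → no win
col 1: drop X → no win
col 2: drop X → no win
col 3: drop X → WIN!
col 4: drop X → no win
col 5: drop X → no win
col 6: drop X → no win

Answer: 3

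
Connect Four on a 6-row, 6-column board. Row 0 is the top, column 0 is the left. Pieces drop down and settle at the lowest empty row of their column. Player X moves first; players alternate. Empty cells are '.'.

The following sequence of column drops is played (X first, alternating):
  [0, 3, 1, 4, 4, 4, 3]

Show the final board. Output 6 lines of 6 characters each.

Answer: ......
......
......
....O.
...XX.
XX.OO.

Derivation:
Move 1: X drops in col 0, lands at row 5
Move 2: O drops in col 3, lands at row 5
Move 3: X drops in col 1, lands at row 5
Move 4: O drops in col 4, lands at row 5
Move 5: X drops in col 4, lands at row 4
Move 6: O drops in col 4, lands at row 3
Move 7: X drops in col 3, lands at row 4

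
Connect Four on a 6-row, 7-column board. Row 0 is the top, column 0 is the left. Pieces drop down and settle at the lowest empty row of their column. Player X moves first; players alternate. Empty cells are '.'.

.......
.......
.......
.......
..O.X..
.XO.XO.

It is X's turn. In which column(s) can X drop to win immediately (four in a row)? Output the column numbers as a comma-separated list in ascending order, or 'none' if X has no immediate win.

Answer: none

Derivation:
col 0: drop X → no win
col 1: drop X → no win
col 2: drop X → no win
col 3: drop X → no win
col 4: drop X → no win
col 5: drop X → no win
col 6: drop X → no win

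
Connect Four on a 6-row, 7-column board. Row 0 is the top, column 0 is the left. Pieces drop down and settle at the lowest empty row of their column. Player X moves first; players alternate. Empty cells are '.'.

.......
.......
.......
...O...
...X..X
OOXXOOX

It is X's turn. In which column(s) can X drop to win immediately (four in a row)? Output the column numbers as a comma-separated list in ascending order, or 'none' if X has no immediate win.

Answer: none

Derivation:
col 0: drop X → no win
col 1: drop X → no win
col 2: drop X → no win
col 3: drop X → no win
col 4: drop X → no win
col 5: drop X → no win
col 6: drop X → no win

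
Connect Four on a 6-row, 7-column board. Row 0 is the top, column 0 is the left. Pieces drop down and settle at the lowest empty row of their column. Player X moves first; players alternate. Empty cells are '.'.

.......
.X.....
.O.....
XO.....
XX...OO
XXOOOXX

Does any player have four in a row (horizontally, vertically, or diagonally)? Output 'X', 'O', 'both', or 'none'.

none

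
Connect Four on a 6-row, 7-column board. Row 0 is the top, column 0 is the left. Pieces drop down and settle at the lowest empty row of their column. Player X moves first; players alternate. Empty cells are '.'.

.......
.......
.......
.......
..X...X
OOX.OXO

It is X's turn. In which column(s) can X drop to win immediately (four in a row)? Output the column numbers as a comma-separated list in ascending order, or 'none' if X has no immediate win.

col 0: drop X → no win
col 1: drop X → no win
col 2: drop X → no win
col 3: drop X → no win
col 4: drop X → no win
col 5: drop X → no win
col 6: drop X → no win

Answer: none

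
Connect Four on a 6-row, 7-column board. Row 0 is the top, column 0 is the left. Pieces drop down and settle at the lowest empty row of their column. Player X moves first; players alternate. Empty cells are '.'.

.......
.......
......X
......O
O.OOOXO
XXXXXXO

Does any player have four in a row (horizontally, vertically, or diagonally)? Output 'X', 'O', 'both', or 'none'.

X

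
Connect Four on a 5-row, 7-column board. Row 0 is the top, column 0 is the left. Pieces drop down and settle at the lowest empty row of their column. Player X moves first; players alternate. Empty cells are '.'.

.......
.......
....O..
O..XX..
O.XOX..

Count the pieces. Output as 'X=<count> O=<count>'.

X=4 O=4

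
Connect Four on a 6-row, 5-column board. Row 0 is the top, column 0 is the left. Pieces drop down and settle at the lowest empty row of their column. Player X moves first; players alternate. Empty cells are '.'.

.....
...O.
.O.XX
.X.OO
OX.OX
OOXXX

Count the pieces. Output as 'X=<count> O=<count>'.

X=8 O=8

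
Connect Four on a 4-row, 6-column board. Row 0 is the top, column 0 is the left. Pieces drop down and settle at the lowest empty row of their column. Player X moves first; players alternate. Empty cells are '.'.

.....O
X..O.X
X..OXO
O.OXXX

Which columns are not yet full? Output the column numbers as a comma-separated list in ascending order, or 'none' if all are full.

Answer: 0,1,2,3,4

Derivation:
col 0: top cell = '.' → open
col 1: top cell = '.' → open
col 2: top cell = '.' → open
col 3: top cell = '.' → open
col 4: top cell = '.' → open
col 5: top cell = 'O' → FULL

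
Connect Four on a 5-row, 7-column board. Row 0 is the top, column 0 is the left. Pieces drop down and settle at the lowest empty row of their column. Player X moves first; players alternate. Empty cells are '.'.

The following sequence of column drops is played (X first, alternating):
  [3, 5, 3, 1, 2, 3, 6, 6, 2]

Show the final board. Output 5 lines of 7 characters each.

Move 1: X drops in col 3, lands at row 4
Move 2: O drops in col 5, lands at row 4
Move 3: X drops in col 3, lands at row 3
Move 4: O drops in col 1, lands at row 4
Move 5: X drops in col 2, lands at row 4
Move 6: O drops in col 3, lands at row 2
Move 7: X drops in col 6, lands at row 4
Move 8: O drops in col 6, lands at row 3
Move 9: X drops in col 2, lands at row 3

Answer: .......
.......
...O...
..XX..O
.OXX.OX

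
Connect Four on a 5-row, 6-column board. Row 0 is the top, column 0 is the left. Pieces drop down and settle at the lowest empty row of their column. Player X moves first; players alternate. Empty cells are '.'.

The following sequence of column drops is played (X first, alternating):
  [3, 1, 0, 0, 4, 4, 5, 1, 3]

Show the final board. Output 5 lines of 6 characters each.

Answer: ......
......
......
OO.XO.
XO.XXX

Derivation:
Move 1: X drops in col 3, lands at row 4
Move 2: O drops in col 1, lands at row 4
Move 3: X drops in col 0, lands at row 4
Move 4: O drops in col 0, lands at row 3
Move 5: X drops in col 4, lands at row 4
Move 6: O drops in col 4, lands at row 3
Move 7: X drops in col 5, lands at row 4
Move 8: O drops in col 1, lands at row 3
Move 9: X drops in col 3, lands at row 3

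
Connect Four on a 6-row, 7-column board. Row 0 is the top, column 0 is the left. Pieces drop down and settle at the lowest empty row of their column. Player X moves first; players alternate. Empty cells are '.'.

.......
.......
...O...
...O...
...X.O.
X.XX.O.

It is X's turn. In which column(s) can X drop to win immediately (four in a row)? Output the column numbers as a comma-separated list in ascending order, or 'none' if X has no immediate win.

col 0: drop X → no win
col 1: drop X → WIN!
col 2: drop X → no win
col 3: drop X → no win
col 4: drop X → no win
col 5: drop X → no win
col 6: drop X → no win

Answer: 1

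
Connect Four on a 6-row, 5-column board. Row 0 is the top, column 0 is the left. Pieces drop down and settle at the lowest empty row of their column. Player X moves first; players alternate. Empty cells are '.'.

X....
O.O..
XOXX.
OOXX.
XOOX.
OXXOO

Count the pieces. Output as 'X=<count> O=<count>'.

X=10 O=10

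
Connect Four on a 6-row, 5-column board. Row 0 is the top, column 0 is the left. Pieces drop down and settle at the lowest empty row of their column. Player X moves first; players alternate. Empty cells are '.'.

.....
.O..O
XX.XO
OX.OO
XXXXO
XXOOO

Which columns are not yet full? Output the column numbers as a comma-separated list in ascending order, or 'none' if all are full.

Answer: 0,1,2,3,4

Derivation:
col 0: top cell = '.' → open
col 1: top cell = '.' → open
col 2: top cell = '.' → open
col 3: top cell = '.' → open
col 4: top cell = '.' → open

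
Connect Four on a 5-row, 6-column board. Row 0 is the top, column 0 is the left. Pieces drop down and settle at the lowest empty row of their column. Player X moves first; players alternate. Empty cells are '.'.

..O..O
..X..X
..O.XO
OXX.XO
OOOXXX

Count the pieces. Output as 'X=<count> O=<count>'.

X=9 O=9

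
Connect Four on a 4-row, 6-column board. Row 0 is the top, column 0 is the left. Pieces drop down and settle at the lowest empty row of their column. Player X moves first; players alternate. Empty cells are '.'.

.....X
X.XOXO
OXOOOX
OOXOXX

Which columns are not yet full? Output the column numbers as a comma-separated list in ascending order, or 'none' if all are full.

col 0: top cell = '.' → open
col 1: top cell = '.' → open
col 2: top cell = '.' → open
col 3: top cell = '.' → open
col 4: top cell = '.' → open
col 5: top cell = 'X' → FULL

Answer: 0,1,2,3,4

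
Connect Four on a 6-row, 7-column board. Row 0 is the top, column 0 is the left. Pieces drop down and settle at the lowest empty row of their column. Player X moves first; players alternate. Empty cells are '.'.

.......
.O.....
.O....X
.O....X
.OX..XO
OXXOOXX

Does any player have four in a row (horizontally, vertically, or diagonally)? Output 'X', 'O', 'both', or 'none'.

O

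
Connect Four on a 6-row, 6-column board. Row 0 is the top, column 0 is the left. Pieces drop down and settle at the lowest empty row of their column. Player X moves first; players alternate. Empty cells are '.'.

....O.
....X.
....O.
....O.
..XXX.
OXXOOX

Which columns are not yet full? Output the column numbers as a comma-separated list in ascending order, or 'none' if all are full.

col 0: top cell = '.' → open
col 1: top cell = '.' → open
col 2: top cell = '.' → open
col 3: top cell = '.' → open
col 4: top cell = 'O' → FULL
col 5: top cell = '.' → open

Answer: 0,1,2,3,5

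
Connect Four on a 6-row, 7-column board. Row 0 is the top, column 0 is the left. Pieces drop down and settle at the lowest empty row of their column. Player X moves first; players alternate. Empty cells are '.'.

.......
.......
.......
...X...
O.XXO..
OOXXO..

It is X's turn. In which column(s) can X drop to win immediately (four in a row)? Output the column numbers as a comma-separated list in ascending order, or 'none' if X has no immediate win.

col 0: drop X → no win
col 1: drop X → no win
col 2: drop X → no win
col 3: drop X → WIN!
col 4: drop X → no win
col 5: drop X → no win
col 6: drop X → no win

Answer: 3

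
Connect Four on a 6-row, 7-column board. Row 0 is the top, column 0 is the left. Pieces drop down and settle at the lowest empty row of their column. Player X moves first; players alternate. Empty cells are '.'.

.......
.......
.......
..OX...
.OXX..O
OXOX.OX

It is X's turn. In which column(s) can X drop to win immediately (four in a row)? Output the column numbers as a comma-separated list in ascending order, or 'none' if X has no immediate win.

col 0: drop X → no win
col 1: drop X → no win
col 2: drop X → no win
col 3: drop X → WIN!
col 4: drop X → no win
col 5: drop X → no win
col 6: drop X → no win

Answer: 3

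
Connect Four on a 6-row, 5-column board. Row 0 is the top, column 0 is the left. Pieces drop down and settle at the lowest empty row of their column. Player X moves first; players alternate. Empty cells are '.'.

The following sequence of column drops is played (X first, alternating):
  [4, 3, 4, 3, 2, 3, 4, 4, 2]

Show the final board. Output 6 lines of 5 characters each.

Move 1: X drops in col 4, lands at row 5
Move 2: O drops in col 3, lands at row 5
Move 3: X drops in col 4, lands at row 4
Move 4: O drops in col 3, lands at row 4
Move 5: X drops in col 2, lands at row 5
Move 6: O drops in col 3, lands at row 3
Move 7: X drops in col 4, lands at row 3
Move 8: O drops in col 4, lands at row 2
Move 9: X drops in col 2, lands at row 4

Answer: .....
.....
....O
...OX
..XOX
..XOX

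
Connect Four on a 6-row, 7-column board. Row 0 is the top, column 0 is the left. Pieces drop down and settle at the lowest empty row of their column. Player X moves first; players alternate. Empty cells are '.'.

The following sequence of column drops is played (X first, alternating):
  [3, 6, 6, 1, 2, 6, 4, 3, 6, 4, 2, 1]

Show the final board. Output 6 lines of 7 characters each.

Move 1: X drops in col 3, lands at row 5
Move 2: O drops in col 6, lands at row 5
Move 3: X drops in col 6, lands at row 4
Move 4: O drops in col 1, lands at row 5
Move 5: X drops in col 2, lands at row 5
Move 6: O drops in col 6, lands at row 3
Move 7: X drops in col 4, lands at row 5
Move 8: O drops in col 3, lands at row 4
Move 9: X drops in col 6, lands at row 2
Move 10: O drops in col 4, lands at row 4
Move 11: X drops in col 2, lands at row 4
Move 12: O drops in col 1, lands at row 4

Answer: .......
.......
......X
......O
.OXOO.X
.OXXX.O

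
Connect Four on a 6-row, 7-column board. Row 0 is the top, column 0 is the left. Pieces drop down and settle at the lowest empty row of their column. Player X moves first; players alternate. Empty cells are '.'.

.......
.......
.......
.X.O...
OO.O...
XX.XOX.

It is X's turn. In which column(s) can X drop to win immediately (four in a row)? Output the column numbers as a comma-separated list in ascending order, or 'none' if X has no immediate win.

Answer: 2

Derivation:
col 0: drop X → no win
col 1: drop X → no win
col 2: drop X → WIN!
col 3: drop X → no win
col 4: drop X → no win
col 5: drop X → no win
col 6: drop X → no win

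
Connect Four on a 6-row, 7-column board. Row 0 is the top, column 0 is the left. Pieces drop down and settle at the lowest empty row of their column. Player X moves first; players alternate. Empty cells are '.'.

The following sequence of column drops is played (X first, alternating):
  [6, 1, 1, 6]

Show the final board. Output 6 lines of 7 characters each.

Answer: .......
.......
.......
.......
.X....O
.O....X

Derivation:
Move 1: X drops in col 6, lands at row 5
Move 2: O drops in col 1, lands at row 5
Move 3: X drops in col 1, lands at row 4
Move 4: O drops in col 6, lands at row 4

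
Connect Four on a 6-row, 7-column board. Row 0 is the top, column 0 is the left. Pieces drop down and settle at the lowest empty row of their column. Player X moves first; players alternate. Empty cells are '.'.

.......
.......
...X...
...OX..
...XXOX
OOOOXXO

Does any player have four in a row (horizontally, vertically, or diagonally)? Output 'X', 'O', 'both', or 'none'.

O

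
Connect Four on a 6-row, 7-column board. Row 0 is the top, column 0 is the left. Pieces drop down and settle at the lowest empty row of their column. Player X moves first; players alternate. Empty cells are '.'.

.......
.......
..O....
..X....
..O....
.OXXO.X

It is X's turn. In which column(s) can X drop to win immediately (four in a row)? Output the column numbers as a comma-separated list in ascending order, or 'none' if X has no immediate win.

col 0: drop X → no win
col 1: drop X → no win
col 2: drop X → no win
col 3: drop X → no win
col 4: drop X → no win
col 5: drop X → no win
col 6: drop X → no win

Answer: none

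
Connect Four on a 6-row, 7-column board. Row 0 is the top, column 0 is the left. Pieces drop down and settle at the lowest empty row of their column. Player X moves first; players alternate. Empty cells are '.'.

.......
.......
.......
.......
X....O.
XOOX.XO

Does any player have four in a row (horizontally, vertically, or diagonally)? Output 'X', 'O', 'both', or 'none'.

none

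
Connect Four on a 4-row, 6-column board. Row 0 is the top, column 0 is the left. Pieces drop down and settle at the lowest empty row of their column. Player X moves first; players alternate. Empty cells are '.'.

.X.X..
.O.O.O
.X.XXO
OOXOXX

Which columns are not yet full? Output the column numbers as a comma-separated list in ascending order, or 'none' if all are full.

Answer: 0,2,4,5

Derivation:
col 0: top cell = '.' → open
col 1: top cell = 'X' → FULL
col 2: top cell = '.' → open
col 3: top cell = 'X' → FULL
col 4: top cell = '.' → open
col 5: top cell = '.' → open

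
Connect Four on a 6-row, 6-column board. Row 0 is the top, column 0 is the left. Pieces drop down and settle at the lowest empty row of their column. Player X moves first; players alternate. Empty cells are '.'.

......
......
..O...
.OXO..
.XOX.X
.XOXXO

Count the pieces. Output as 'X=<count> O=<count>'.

X=7 O=6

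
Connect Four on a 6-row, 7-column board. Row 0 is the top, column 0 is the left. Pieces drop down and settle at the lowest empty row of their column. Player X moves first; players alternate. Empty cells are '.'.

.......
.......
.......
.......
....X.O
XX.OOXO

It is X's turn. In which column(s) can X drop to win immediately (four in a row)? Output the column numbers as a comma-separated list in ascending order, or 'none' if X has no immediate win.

Answer: none

Derivation:
col 0: drop X → no win
col 1: drop X → no win
col 2: drop X → no win
col 3: drop X → no win
col 4: drop X → no win
col 5: drop X → no win
col 6: drop X → no win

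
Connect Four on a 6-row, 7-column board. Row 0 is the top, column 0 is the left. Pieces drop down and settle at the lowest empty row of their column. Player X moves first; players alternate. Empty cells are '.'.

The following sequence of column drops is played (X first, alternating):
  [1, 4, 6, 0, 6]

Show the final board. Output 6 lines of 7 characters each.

Move 1: X drops in col 1, lands at row 5
Move 2: O drops in col 4, lands at row 5
Move 3: X drops in col 6, lands at row 5
Move 4: O drops in col 0, lands at row 5
Move 5: X drops in col 6, lands at row 4

Answer: .......
.......
.......
.......
......X
OX..O.X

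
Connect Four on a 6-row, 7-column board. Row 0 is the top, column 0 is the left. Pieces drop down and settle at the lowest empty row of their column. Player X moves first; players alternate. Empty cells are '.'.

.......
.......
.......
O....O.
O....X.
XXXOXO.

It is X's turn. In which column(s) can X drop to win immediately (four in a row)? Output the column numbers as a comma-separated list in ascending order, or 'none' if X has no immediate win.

col 0: drop X → no win
col 1: drop X → no win
col 2: drop X → no win
col 3: drop X → no win
col 4: drop X → no win
col 5: drop X → no win
col 6: drop X → no win

Answer: none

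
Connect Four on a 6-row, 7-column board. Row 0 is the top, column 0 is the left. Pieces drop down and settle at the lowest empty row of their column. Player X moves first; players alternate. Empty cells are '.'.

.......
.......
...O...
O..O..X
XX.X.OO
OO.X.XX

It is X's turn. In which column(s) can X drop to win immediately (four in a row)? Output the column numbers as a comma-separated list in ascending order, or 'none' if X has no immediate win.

Answer: 4

Derivation:
col 0: drop X → no win
col 1: drop X → no win
col 2: drop X → no win
col 3: drop X → no win
col 4: drop X → WIN!
col 5: drop X → no win
col 6: drop X → no win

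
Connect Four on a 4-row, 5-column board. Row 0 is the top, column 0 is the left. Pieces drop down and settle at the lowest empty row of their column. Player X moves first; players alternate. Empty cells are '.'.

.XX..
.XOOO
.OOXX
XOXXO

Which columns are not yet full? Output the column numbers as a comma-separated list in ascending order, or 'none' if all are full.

col 0: top cell = '.' → open
col 1: top cell = 'X' → FULL
col 2: top cell = 'X' → FULL
col 3: top cell = '.' → open
col 4: top cell = '.' → open

Answer: 0,3,4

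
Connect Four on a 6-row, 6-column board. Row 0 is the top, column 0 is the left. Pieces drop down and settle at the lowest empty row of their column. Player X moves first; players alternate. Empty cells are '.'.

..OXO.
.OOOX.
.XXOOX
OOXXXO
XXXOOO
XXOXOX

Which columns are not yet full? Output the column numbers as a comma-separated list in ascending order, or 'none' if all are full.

col 0: top cell = '.' → open
col 1: top cell = '.' → open
col 2: top cell = 'O' → FULL
col 3: top cell = 'X' → FULL
col 4: top cell = 'O' → FULL
col 5: top cell = '.' → open

Answer: 0,1,5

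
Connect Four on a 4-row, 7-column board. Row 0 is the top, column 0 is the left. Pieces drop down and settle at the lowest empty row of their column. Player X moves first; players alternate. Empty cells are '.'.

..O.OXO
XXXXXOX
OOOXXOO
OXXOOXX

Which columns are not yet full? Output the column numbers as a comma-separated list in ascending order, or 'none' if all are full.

col 0: top cell = '.' → open
col 1: top cell = '.' → open
col 2: top cell = 'O' → FULL
col 3: top cell = '.' → open
col 4: top cell = 'O' → FULL
col 5: top cell = 'X' → FULL
col 6: top cell = 'O' → FULL

Answer: 0,1,3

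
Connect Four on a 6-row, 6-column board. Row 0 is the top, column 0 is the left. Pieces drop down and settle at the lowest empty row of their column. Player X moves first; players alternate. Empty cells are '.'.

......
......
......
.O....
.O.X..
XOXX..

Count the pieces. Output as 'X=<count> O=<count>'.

X=4 O=3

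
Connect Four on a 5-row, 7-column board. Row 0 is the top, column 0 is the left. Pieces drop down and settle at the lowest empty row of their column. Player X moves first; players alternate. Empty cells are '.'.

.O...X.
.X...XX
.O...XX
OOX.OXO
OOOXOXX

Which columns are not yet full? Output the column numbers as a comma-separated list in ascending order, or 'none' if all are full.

Answer: 0,2,3,4,6

Derivation:
col 0: top cell = '.' → open
col 1: top cell = 'O' → FULL
col 2: top cell = '.' → open
col 3: top cell = '.' → open
col 4: top cell = '.' → open
col 5: top cell = 'X' → FULL
col 6: top cell = '.' → open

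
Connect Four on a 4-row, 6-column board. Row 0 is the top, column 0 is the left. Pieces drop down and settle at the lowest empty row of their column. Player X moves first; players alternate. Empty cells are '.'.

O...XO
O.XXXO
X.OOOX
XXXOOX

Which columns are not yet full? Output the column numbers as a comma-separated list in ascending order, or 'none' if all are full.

col 0: top cell = 'O' → FULL
col 1: top cell = '.' → open
col 2: top cell = '.' → open
col 3: top cell = '.' → open
col 4: top cell = 'X' → FULL
col 5: top cell = 'O' → FULL

Answer: 1,2,3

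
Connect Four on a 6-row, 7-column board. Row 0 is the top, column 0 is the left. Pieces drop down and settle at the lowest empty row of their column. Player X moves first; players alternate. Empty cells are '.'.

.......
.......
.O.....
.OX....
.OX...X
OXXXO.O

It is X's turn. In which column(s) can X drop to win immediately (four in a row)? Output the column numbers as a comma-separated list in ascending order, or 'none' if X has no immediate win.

col 0: drop X → no win
col 1: drop X → no win
col 2: drop X → WIN!
col 3: drop X → no win
col 4: drop X → no win
col 5: drop X → no win
col 6: drop X → no win

Answer: 2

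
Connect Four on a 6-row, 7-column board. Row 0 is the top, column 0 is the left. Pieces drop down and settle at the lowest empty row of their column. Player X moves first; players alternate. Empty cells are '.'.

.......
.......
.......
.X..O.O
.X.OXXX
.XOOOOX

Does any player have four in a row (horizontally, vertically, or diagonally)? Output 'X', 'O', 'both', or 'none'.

O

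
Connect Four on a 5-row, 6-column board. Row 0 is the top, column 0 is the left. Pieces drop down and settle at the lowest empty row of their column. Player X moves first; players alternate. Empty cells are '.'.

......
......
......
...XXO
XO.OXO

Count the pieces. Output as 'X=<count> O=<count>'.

X=4 O=4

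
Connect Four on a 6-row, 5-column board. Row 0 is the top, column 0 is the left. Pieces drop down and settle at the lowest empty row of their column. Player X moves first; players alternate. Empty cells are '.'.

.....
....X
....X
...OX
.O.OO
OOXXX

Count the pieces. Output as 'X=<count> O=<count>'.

X=6 O=6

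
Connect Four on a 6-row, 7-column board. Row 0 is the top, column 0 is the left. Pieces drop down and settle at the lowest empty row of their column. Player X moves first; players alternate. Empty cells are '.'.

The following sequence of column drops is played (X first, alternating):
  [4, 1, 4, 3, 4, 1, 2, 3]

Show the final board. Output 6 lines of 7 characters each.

Move 1: X drops in col 4, lands at row 5
Move 2: O drops in col 1, lands at row 5
Move 3: X drops in col 4, lands at row 4
Move 4: O drops in col 3, lands at row 5
Move 5: X drops in col 4, lands at row 3
Move 6: O drops in col 1, lands at row 4
Move 7: X drops in col 2, lands at row 5
Move 8: O drops in col 3, lands at row 4

Answer: .......
.......
.......
....X..
.O.OX..
.OXOX..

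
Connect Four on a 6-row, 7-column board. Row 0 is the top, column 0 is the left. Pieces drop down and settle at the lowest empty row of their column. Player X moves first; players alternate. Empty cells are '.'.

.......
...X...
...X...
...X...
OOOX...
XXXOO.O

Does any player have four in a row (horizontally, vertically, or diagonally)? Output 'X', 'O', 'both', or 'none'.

X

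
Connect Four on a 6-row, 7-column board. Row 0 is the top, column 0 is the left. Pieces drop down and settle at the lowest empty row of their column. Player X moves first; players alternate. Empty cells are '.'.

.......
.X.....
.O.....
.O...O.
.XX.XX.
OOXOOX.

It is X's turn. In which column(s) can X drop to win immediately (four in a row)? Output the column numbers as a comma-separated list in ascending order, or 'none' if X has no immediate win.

Answer: 3

Derivation:
col 0: drop X → no win
col 1: drop X → no win
col 2: drop X → no win
col 3: drop X → WIN!
col 4: drop X → no win
col 5: drop X → no win
col 6: drop X → no win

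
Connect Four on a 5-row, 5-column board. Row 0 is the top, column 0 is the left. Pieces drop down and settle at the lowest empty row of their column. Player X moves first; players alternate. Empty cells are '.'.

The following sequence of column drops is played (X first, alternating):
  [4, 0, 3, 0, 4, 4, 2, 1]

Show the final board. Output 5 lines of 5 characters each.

Answer: .....
.....
....O
O...X
OOXXX

Derivation:
Move 1: X drops in col 4, lands at row 4
Move 2: O drops in col 0, lands at row 4
Move 3: X drops in col 3, lands at row 4
Move 4: O drops in col 0, lands at row 3
Move 5: X drops in col 4, lands at row 3
Move 6: O drops in col 4, lands at row 2
Move 7: X drops in col 2, lands at row 4
Move 8: O drops in col 1, lands at row 4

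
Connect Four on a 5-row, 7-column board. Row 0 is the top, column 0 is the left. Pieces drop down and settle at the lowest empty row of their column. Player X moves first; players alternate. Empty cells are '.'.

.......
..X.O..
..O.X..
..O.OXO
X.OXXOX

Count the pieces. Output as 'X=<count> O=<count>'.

X=7 O=7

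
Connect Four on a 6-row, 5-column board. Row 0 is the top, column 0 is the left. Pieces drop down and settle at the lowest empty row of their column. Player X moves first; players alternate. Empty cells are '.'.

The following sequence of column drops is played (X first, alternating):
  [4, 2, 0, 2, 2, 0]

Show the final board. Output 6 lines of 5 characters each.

Move 1: X drops in col 4, lands at row 5
Move 2: O drops in col 2, lands at row 5
Move 3: X drops in col 0, lands at row 5
Move 4: O drops in col 2, lands at row 4
Move 5: X drops in col 2, lands at row 3
Move 6: O drops in col 0, lands at row 4

Answer: .....
.....
.....
..X..
O.O..
X.O.X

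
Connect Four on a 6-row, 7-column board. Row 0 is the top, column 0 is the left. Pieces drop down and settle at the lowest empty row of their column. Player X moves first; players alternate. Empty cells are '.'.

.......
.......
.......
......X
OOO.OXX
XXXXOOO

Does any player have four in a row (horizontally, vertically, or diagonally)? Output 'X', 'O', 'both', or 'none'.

X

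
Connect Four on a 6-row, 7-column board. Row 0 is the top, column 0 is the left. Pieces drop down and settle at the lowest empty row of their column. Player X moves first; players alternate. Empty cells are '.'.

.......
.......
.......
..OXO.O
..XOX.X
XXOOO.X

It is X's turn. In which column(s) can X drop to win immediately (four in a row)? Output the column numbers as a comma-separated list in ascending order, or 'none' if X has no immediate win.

Answer: 4

Derivation:
col 0: drop X → no win
col 1: drop X → no win
col 2: drop X → no win
col 3: drop X → no win
col 4: drop X → WIN!
col 5: drop X → no win
col 6: drop X → no win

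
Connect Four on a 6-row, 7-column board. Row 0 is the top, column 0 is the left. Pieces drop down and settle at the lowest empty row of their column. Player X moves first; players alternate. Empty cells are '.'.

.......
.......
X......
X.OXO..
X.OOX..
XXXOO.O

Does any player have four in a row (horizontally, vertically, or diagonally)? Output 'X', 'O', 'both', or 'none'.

X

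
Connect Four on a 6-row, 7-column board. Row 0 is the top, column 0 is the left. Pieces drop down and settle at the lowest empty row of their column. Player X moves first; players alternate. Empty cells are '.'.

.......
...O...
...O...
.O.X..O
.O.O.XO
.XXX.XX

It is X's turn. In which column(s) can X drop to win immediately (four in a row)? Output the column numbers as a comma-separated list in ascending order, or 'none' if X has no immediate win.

col 0: drop X → WIN!
col 1: drop X → no win
col 2: drop X → no win
col 3: drop X → no win
col 4: drop X → WIN!
col 5: drop X → no win
col 6: drop X → no win

Answer: 0,4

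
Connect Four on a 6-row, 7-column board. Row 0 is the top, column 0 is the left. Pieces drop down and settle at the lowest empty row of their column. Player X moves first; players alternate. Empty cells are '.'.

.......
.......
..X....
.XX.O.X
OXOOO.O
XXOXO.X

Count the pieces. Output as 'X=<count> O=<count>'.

X=9 O=8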